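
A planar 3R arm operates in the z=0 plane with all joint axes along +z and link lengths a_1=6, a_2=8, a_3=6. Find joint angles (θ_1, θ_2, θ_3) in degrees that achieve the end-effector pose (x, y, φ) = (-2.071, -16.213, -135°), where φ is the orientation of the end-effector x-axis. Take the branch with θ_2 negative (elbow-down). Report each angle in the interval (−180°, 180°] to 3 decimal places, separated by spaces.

-45.005 -59.996 -29.999

wrist centre = target − a_3·(cos φ, sin φ) = (2.1716, -11.9704)
cos θ_2 = (148.0055−6²−8²)/(2·6·8) = 0.5001; θ_2 = -59.9962° (elbow-down)
β = atan2(-11.9704,2.1716) = -79.7173°; ψ = atan2(-6.9279,10.0005) = -34.7127°
θ_1 = β − ψ = -45.0046°
θ_3 = φ − θ_1 − θ_2 = -29.9992° (wrapped to (-180°,180°])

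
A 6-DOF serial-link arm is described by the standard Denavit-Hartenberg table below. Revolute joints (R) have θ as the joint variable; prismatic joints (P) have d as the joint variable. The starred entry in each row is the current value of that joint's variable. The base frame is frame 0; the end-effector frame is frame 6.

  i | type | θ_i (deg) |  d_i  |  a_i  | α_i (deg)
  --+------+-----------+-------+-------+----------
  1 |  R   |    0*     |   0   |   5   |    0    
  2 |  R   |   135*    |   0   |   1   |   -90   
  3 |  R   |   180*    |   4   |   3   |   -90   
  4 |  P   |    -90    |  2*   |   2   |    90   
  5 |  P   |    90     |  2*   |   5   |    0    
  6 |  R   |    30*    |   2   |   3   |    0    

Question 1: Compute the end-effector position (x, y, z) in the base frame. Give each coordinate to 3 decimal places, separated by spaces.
0.404 -1.768 9.598

after link 1: o_1 = (5.0000, 0.0000, 0.0000)
after link 2: o_2 = (4.2929, 0.7071, 0.0000)
after link 3: o_3 = (3.5858, -4.2426, -0.0000)
after link 4: o_4 = (2.1716, -5.6569, 2.0000)
after link 5: o_5 = (0.7574, -4.2426, 7.0000)
after link 6: o_6 = (0.4038, -1.7678, 9.5981)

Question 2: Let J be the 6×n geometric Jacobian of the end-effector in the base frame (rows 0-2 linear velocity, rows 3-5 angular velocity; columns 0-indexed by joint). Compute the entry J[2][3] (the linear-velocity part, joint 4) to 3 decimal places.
1.000

prismatic axis z_3 = (0.0000,-0.0000,1.0000)
J_v[:, 3] = z_3; J_ω[:, 3] = (0,0,0)
entry J[2][3] = 1.0000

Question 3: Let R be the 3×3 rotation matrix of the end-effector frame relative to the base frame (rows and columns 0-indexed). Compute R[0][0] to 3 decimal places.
End-effector x-axis (col 0 of R) = (0.3536,0.3536,0.8660)
R[0][0] = 0.3536

0.354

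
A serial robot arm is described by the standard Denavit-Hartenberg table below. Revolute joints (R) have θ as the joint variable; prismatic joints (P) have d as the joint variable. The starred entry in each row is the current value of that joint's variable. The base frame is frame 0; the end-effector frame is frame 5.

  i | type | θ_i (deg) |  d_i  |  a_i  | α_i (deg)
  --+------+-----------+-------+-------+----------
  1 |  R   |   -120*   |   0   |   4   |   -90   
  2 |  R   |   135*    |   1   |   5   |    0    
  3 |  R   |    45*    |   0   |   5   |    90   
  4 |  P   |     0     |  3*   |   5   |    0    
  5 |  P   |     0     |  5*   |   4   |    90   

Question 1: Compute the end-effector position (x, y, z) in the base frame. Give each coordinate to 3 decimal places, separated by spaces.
after link 1: o_1 = (-2.0000, -3.4641, 0.0000)
after link 2: o_2 = (0.6338, -0.9022, -3.5355)
after link 3: o_3 = (3.1338, 3.4279, -3.5355)
after link 4: o_4 = (5.6338, 7.7580, -6.5355)
after link 5: o_5 = (7.6338, 11.2221, -11.5355)

7.634 11.222 -11.536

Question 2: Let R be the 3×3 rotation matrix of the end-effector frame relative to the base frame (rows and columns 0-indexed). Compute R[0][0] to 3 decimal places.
0.500

End-effector x-axis (col 0 of R) = (0.5000,0.8660,-0.0000)
R[0][0] = 0.5000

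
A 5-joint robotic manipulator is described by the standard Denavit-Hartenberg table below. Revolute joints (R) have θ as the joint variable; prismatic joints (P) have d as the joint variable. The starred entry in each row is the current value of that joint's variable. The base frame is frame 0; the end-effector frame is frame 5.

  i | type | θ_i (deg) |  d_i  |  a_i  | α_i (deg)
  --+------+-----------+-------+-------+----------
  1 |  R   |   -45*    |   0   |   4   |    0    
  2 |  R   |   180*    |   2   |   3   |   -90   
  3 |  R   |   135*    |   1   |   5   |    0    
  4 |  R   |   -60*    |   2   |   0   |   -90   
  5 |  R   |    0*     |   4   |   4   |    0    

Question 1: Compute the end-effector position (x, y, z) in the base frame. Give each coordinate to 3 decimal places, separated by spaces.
after link 1: o_1 = (2.8284, -2.8284, 0.0000)
after link 2: o_2 = (0.7071, -0.7071, 2.0000)
after link 3: o_3 = (2.5000, -3.9142, -1.5355)
after link 4: o_4 = (1.0858, -5.3284, -1.5355)
after link 5: o_5 = (3.0858, -7.3284, -6.4345)

3.086 -7.328 -6.435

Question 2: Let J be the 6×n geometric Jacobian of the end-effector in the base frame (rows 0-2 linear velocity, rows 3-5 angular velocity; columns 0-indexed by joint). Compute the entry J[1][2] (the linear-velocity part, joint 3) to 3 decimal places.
axis z_2 = (-0.7071,-0.7071,0.0000); lever o_n−o_2 = (2.3787,-6.6213,-8.4345)
cross product → J_v[:, 2] = (5.9641,-5.9641,6.3640)
J_ω[:, 2] = z_2
entry J[1][2] = -5.9641

-5.964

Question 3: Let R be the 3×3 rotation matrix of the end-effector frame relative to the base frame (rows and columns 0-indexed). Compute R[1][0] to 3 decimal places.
End-effector x-axis (col 0 of R) = (-0.1830,0.1830,-0.9659)
R[1][0] = 0.1830

0.183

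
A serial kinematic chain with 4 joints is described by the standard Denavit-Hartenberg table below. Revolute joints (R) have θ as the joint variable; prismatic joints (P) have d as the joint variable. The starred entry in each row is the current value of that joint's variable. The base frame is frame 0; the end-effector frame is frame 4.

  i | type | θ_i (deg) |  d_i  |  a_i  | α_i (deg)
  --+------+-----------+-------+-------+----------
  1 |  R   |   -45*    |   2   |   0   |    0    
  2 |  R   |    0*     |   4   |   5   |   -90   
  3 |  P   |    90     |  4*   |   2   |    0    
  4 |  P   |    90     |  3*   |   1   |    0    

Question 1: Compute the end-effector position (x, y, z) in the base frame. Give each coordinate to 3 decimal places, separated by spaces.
after link 1: o_1 = (0.0000, 0.0000, 2.0000)
after link 2: o_2 = (3.5355, -3.5355, 6.0000)
after link 3: o_3 = (6.3640, -0.7071, 4.0000)
after link 4: o_4 = (7.7782, 2.1213, 4.0000)

7.778 2.121 4.000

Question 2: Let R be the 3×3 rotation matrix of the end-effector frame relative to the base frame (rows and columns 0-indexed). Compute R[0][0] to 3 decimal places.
End-effector x-axis (col 0 of R) = (-0.7071,0.7071,-0.0000)
R[0][0] = -0.7071

-0.707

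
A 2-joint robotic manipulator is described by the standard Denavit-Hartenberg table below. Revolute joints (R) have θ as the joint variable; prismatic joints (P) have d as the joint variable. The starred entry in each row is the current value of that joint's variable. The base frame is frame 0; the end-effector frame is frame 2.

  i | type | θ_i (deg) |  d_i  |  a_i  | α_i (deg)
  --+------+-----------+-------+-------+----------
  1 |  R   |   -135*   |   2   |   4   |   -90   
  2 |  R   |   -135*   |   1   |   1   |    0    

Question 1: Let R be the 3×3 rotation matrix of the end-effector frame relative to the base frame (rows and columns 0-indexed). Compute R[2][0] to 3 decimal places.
0.707

End-effector x-axis (col 0 of R) = (0.5000,0.5000,0.7071)
R[2][0] = 0.7071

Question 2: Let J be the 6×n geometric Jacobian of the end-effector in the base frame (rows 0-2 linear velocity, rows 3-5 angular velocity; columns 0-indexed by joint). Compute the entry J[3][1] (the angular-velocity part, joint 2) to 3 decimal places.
0.707

axis z_1 = (0.7071,-0.7071,0.0000); lever o_n−o_1 = (1.2071,-0.2071,0.7071)
cross product → J_v[:, 1] = (-0.5000,-0.5000,0.7071)
J_ω[:, 1] = z_1
entry J[3][1] = 0.7071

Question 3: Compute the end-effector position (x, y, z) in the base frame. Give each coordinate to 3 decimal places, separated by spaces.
after link 1: o_1 = (-2.8284, -2.8284, 2.0000)
after link 2: o_2 = (-1.6213, -3.0355, 2.7071)

-1.621 -3.036 2.707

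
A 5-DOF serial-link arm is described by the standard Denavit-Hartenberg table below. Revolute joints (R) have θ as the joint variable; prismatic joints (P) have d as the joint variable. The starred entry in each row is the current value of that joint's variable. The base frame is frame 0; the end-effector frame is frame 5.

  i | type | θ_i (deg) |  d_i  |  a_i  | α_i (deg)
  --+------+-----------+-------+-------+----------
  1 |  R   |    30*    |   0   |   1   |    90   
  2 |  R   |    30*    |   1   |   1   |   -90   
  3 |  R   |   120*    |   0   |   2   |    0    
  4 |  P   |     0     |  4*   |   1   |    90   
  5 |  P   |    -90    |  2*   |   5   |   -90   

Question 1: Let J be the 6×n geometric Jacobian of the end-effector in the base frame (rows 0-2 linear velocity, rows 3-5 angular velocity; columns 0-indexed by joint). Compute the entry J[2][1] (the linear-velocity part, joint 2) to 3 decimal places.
1.567

axis z_1 = (0.5000,-0.8660,0.0000); lever o_n−o_1 = (0.0580,3.0335,-0.2500)
cross product → J_v[:, 1] = (0.2165,0.1250,1.5670)
J_ω[:, 1] = z_1
entry J[2][1] = 1.5670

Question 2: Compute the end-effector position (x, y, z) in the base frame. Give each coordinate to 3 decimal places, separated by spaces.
0.924 3.533 -0.250

after link 1: o_1 = (0.8660, 0.5000, 0.0000)
after link 2: o_2 = (2.1160, 0.0670, 0.5000)
after link 3: o_3 = (0.5000, 1.1340, 0.0000)
after link 4: o_4 = (-2.0401, 0.6675, 3.2141)
after link 5: o_5 = (0.9240, 3.5335, -0.2500)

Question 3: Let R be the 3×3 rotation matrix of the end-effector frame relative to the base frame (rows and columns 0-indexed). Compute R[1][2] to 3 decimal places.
End-effector z-axis (col 2 of R) = (-0.8080,0.5335,-0.2500)
R[1][2] = 0.5335

0.533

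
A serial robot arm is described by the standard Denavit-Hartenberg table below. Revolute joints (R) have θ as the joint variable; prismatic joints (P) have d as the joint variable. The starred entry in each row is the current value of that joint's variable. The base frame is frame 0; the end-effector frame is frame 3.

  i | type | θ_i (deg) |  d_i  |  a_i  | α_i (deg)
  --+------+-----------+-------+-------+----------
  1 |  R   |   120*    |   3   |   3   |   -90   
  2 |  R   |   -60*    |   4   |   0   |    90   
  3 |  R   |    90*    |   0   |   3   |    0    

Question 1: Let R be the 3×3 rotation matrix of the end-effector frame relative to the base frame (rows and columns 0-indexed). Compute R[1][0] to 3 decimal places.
End-effector x-axis (col 0 of R) = (-0.8660,-0.5000,0.0000)
R[1][0] = -0.5000

-0.500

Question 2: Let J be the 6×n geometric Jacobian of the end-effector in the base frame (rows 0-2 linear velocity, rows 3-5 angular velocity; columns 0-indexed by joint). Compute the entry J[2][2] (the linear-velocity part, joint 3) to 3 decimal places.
-2.598

axis z_2 = (0.4330,-0.7500,0.5000); lever o_n−o_2 = (-2.5981,-1.5000,0.0000)
cross product → J_v[:, 2] = (0.7500,-1.2990,-2.5981)
J_ω[:, 2] = z_2
entry J[2][2] = -2.5981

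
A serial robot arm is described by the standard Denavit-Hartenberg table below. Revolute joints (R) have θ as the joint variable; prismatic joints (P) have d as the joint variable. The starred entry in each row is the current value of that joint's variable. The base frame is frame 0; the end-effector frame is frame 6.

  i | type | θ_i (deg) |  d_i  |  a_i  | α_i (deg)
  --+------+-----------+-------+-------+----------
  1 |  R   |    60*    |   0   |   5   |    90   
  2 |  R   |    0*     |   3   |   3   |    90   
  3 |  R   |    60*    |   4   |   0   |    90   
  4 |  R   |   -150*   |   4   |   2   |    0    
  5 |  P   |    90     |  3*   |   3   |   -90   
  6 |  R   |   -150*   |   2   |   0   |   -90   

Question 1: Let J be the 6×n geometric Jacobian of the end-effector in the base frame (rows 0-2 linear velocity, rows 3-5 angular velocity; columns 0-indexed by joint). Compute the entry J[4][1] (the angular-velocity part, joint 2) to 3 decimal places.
axis z_1 = (0.8660,-0.5000,0.0000); lever o_n−o_1 = (5.5981,8.0981,-1.4019)
cross product → J_v[:, 1] = (0.7010,1.2141,9.8122)
J_ω[:, 1] = z_1
entry J[4][1] = -0.5000

-0.500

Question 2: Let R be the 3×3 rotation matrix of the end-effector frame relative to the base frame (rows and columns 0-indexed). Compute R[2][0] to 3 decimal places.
End-effector x-axis (col 0 of R) = (-0.4330,0.5000,-0.7500)
R[2][0] = -0.7500

-0.750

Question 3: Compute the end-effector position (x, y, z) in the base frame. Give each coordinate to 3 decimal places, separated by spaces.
8.098 12.428 -1.402

after link 1: o_1 = (2.5000, 4.3301, 0.0000)
after link 2: o_2 = (6.5981, 5.4282, 0.0000)
after link 3: o_3 = (6.5981, 5.4282, -4.0000)
after link 4: o_4 = (4.8660, 9.4282, -3.0000)
after link 5: o_5 = (6.3660, 12.4282, -0.4019)
after link 6: o_6 = (8.0981, 12.4282, -1.4019)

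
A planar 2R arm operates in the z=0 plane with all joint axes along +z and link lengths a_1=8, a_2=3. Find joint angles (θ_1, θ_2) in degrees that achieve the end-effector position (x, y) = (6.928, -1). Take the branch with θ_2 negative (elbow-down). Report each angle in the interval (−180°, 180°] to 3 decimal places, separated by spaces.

cos θ_2 = (48.9972−8²−3²)/(2·8·3) = -0.5001; θ_2 = -120.0039° (elbow-down)
β = atan2(-1.0000,6.9280) = -8.2134°; ψ = atan2(-2.5980,6.4998) = -21.7866°
θ_1 = β − ψ = 13.5731°

13.573 -120.004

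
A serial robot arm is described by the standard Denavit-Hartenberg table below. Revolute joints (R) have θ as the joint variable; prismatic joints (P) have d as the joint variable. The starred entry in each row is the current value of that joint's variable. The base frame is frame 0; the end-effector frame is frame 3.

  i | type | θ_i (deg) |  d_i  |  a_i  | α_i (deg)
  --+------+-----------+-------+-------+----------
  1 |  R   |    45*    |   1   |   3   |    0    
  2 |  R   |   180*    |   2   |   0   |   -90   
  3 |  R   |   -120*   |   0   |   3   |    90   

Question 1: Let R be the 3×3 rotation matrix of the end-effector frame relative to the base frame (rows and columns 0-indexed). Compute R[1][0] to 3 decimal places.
End-effector x-axis (col 0 of R) = (0.3536,0.3536,0.8660)
R[1][0] = 0.3536

0.354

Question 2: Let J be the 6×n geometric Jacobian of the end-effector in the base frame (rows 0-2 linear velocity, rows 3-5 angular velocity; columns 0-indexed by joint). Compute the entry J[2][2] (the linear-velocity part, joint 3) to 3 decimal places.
axis z_2 = (0.7071,-0.7071,0.0000); lever o_n−o_2 = (1.0607,1.0607,2.5981)
cross product → J_v[:, 2] = (-1.8371,-1.8371,1.5000)
J_ω[:, 2] = z_2
entry J[2][2] = 1.5000

1.500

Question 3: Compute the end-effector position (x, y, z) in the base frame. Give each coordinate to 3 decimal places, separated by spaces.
3.182 3.182 5.598

after link 1: o_1 = (2.1213, 2.1213, 1.0000)
after link 2: o_2 = (2.1213, 2.1213, 3.0000)
after link 3: o_3 = (3.1820, 3.1820, 5.5981)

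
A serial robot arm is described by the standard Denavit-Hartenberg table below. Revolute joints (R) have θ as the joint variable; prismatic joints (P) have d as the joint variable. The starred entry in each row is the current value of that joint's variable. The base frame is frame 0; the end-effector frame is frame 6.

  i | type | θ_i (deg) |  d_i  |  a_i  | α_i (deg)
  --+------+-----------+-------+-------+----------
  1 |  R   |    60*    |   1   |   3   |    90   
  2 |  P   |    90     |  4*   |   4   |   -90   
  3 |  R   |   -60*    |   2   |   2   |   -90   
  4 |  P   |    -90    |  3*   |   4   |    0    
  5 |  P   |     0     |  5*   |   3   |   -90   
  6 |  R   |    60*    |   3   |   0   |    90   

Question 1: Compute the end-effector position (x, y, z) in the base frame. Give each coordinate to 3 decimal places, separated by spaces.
0.750 -7.361 14.428

after link 1: o_1 = (1.5000, 2.5981, 1.0000)
after link 2: o_2 = (4.9641, 0.5981, 5.0000)
after link 3: o_3 = (5.4641, -2.0000, 6.0000)
after link 4: o_4 = (2.1651, -4.7141, 8.5981)
after link 5: o_5 = (-1.5000, -6.0622, 12.9282)
after link 6: o_6 = (0.7500, -7.3612, 14.4282)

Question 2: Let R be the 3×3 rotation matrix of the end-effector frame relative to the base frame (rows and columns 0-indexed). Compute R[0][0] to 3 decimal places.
0.125

End-effector x-axis (col 0 of R) = (0.1250,-0.6495,-0.7500)
R[0][0] = 0.1250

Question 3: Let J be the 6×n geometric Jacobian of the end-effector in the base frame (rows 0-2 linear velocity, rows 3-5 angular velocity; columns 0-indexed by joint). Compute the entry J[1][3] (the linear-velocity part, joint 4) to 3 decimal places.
0.250

prismatic axis z_3 = (-0.4330,0.2500,0.8660)
J_v[:, 3] = z_3; J_ω[:, 3] = (0,0,0)
entry J[1][3] = 0.2500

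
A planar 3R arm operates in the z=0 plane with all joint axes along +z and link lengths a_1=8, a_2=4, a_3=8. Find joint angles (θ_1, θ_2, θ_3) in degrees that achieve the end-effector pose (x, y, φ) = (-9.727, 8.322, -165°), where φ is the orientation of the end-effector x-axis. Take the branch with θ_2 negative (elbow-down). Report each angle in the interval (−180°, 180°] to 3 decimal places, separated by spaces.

wrist centre = target − a_3·(cos φ, sin φ) = (-1.9996, 10.3926)
cos θ_2 = (112.0035−8²−4²)/(2·8·4) = 0.5001; θ_2 = -59.9964° (elbow-down)
β = atan2(10.3926,-1.9996) = 100.8910°; ψ = atan2(-3.4640,10.0002) = -19.1056°
θ_1 = β − ψ = 119.9965°
θ_3 = φ − θ_1 − θ_2 = 134.9998° (wrapped to (-180°,180°])

119.997 -59.996 135.000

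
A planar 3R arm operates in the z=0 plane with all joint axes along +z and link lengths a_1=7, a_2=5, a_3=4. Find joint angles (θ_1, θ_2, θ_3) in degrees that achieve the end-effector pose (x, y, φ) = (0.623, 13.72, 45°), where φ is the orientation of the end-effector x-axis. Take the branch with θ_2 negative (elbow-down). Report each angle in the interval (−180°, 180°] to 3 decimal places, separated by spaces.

wrist centre = target − a_3·(cos φ, sin φ) = (-2.2054, 10.8916)
cos θ_2 = (123.4903−7²−5²)/(2·7·5) = 0.7070; θ_2 = -45.0083° (elbow-down)
β = atan2(10.8916,-2.2054) = 101.4470°; ψ = atan2(-3.5360,10.5350) = -18.5542°
θ_1 = β − ψ = 120.0012°
θ_3 = φ − θ_1 − θ_2 = -29.9928° (wrapped to (-180°,180°])

120.001 -45.008 -29.993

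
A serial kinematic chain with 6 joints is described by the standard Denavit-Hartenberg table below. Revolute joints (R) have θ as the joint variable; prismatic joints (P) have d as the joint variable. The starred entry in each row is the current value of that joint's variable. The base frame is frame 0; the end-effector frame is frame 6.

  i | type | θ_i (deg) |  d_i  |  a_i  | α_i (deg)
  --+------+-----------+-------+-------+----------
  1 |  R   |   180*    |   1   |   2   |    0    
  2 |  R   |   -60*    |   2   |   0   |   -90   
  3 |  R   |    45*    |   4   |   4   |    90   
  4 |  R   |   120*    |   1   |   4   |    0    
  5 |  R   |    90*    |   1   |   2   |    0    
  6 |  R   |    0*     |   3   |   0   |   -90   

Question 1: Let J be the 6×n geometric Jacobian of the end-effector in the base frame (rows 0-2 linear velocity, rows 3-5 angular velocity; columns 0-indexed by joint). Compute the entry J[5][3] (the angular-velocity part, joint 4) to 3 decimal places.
0.707

axis z_3 = (-0.3536,0.6124,0.7071); lever o_n−o_3 = (-2.5823,-0.4556,6.1745)
cross product → J_v[:, 3] = (4.1032,0.3571,1.7424)
J_ω[:, 3] = z_3
entry J[5][3] = 0.7071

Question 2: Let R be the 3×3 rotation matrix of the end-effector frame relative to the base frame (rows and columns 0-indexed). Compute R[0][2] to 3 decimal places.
0.573

End-effector z-axis (col 2 of R) = (0.5732,0.7392,-0.3536)
R[0][2] = 0.5732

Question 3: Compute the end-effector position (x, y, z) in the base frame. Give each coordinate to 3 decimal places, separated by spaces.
after link 1: o_1 = (-2.0000, 0.0000, 1.0000)
after link 2: o_2 = (-2.0000, 0.0000, 3.0000)
after link 3: o_3 = (-6.8783, 0.4495, 0.1716)
after link 4: o_4 = (-9.5248, -1.8949, 2.2929)
after link 5: o_5 = (-8.3999, -1.8432, 4.2247)
after link 6: o_6 = (-9.4606, -0.0061, 6.3461)

-9.461 -0.006 6.346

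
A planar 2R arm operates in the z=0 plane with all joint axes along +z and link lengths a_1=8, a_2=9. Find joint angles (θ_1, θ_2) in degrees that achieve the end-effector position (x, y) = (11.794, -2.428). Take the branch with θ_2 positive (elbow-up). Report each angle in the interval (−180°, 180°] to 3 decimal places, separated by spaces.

cos θ_2 = (144.9936−8²−9²)/(2·8·9) = -0.0000; θ_2 = 90.0025° (elbow-up)
β = atan2(-2.4280,11.7940) = -11.6328°; ψ = atan2(9.0000,7.9996) = 48.3679°
θ_1 = β − ψ = -60.0007°

-60.001 90.003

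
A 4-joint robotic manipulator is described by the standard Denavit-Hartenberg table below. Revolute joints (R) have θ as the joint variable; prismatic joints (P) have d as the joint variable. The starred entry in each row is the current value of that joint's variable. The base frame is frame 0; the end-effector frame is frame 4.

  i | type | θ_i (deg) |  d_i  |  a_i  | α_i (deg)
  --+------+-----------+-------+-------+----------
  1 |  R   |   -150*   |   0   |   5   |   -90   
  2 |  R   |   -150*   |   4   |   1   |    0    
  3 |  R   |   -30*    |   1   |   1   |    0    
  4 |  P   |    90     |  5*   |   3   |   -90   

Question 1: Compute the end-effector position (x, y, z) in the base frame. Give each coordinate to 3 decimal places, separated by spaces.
2.286 -10.227 3.500

after link 1: o_1 = (-4.3301, -2.5000, 0.0000)
after link 2: o_2 = (-1.5801, -5.5311, 0.5000)
after link 3: o_3 = (-0.2141, -5.8971, 0.5000)
after link 4: o_4 = (2.2859, -10.2272, 3.5000)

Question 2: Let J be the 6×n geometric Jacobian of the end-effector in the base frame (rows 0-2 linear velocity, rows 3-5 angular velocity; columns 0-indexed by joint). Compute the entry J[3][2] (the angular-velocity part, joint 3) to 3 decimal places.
axis z_2 = (0.5000,-0.8660,0.0000); lever o_n−o_2 = (3.8660,-4.6962,3.0000)
cross product → J_v[:, 2] = (-2.5981,-1.5000,1.0000)
J_ω[:, 2] = z_2
entry J[3][2] = 0.5000

0.500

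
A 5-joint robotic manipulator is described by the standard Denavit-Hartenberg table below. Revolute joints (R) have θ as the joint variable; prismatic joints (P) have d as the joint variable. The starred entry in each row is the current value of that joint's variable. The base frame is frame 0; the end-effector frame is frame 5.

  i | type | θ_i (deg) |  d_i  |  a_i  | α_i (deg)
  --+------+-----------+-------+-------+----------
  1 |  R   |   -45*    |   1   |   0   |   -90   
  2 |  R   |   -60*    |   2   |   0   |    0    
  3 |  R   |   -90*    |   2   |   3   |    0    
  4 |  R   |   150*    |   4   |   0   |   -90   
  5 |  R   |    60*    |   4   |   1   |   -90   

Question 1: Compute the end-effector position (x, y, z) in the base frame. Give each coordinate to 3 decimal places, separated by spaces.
after link 1: o_1 = (0.0000, 0.0000, 1.0000)
after link 2: o_2 = (1.4142, 1.4142, 1.0000)
after link 3: o_3 = (0.9913, 4.6655, 2.5000)
after link 4: o_4 = (3.8197, 7.4940, 2.5000)
after link 5: o_5 = (3.5609, 6.5280, -1.5000)

3.561 6.528 -1.500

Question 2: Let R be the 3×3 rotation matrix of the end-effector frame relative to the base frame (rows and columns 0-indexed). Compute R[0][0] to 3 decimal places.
End-effector x-axis (col 0 of R) = (-0.2588,-0.9659,-0.0000)
R[0][0] = -0.2588

-0.259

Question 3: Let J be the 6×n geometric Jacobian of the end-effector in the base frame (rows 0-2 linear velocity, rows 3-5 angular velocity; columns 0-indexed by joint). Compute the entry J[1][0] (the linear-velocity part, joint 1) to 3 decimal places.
axis z_0 = ẑ; lever o_n−o_0 = (3.5609,6.5280,-1.5000)
cross product → J_v[:, 0] = (-6.5280,3.5609,0.0000)
J_ω[:, 0] = z_0
entry J[1][0] = 3.5609

3.561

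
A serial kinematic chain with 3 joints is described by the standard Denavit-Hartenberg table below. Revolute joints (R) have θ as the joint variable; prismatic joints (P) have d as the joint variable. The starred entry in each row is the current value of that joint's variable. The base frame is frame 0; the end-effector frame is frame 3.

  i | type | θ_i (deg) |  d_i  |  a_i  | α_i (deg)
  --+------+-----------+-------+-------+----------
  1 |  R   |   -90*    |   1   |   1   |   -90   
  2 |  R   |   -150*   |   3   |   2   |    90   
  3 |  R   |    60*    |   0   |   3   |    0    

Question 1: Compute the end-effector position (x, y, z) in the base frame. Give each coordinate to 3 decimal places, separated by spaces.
5.598 2.031 2.750

after link 1: o_1 = (0.0000, -1.0000, 1.0000)
after link 2: o_2 = (3.0000, 0.7321, 2.0000)
after link 3: o_3 = (5.5981, 2.0311, 2.7500)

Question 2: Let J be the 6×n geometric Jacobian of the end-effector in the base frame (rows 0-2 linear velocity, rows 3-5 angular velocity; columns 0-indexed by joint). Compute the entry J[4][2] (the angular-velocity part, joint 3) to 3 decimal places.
0.500

axis z_2 = (0.0000,0.5000,-0.8660); lever o_n−o_2 = (2.5981,1.2990,0.7500)
cross product → J_v[:, 2] = (1.5000,-2.2500,-1.2990)
J_ω[:, 2] = z_2
entry J[4][2] = 0.5000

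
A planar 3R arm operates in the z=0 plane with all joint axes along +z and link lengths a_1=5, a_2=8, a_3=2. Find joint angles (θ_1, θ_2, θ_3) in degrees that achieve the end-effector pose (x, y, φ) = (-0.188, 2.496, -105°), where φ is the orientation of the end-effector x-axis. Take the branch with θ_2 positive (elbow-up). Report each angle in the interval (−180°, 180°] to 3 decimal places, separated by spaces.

-30.001 150.005 134.996

wrist centre = target − a_3·(cos φ, sin φ) = (0.3296, 4.4279)
cos θ_2 = (19.7145−5²−8²)/(2·5·8) = -0.8661; θ_2 = 150.0049° (elbow-up)
β = atan2(4.4279,0.3296) = 85.7424°; ψ = atan2(3.9994,-1.9285) = 115.7438°
θ_1 = β − ψ = -30.0014°
θ_3 = φ − θ_1 − θ_2 = 134.9965° (wrapped to (-180°,180°])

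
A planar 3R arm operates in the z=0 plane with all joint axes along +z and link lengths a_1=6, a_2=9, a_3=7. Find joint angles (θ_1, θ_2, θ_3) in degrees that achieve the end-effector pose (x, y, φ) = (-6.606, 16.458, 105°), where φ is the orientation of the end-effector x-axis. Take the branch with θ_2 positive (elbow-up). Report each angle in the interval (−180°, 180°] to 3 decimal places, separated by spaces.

wrist centre = target − a_3·(cos φ, sin φ) = (-4.7943, 9.6965)
cos θ_2 = (117.0075−6²−9²)/(2·6·9) = 0.0001; θ_2 = 89.9960° (elbow-up)
β = atan2(9.6965,-4.7943) = 116.3093°; ψ = atan2(9.0000,6.0006) = 56.3072°
θ_1 = β − ψ = 60.0021°
θ_3 = φ − θ_1 − θ_2 = -44.9981° (wrapped to (-180°,180°])

60.002 89.996 -44.998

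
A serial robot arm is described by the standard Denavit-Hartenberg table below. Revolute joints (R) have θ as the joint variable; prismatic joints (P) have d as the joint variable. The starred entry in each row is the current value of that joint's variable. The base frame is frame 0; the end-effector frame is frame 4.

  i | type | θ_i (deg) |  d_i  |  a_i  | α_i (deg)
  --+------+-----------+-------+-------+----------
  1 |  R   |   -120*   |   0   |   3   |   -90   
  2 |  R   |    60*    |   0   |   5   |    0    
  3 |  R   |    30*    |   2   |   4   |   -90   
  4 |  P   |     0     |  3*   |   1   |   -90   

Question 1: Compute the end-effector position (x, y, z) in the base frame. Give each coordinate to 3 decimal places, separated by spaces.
0.482 -3.165 -9.330

after link 1: o_1 = (-1.5000, -2.5981, 0.0000)
after link 2: o_2 = (-2.7500, -4.7631, -4.3301)
after link 3: o_3 = (-1.0179, -5.7631, -8.3301)
after link 4: o_4 = (0.4821, -3.1651, -9.3301)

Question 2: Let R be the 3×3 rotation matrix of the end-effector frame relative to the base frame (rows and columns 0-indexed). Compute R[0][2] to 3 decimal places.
-0.866

End-effector z-axis (col 2 of R) = (-0.8660,0.5000,-0.0000)
R[0][2] = -0.8660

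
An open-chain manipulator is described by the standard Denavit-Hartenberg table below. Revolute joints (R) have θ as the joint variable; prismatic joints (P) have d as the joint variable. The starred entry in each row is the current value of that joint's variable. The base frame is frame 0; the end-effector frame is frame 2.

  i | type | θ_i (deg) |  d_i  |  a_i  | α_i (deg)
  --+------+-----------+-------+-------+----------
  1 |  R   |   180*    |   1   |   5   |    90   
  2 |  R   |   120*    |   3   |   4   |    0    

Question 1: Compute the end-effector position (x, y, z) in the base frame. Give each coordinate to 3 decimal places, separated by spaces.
-3.000 3.000 4.464

after link 1: o_1 = (-5.0000, 0.0000, 1.0000)
after link 2: o_2 = (-3.0000, 3.0000, 4.4641)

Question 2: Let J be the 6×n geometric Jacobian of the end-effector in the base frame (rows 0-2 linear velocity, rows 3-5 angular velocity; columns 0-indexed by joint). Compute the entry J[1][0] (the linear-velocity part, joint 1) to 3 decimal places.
axis z_0 = ẑ; lever o_n−o_0 = (-3.0000,3.0000,4.4641)
cross product → J_v[:, 0] = (-3.0000,-3.0000,0.0000)
J_ω[:, 0] = z_0
entry J[1][0] = -3.0000

-3.000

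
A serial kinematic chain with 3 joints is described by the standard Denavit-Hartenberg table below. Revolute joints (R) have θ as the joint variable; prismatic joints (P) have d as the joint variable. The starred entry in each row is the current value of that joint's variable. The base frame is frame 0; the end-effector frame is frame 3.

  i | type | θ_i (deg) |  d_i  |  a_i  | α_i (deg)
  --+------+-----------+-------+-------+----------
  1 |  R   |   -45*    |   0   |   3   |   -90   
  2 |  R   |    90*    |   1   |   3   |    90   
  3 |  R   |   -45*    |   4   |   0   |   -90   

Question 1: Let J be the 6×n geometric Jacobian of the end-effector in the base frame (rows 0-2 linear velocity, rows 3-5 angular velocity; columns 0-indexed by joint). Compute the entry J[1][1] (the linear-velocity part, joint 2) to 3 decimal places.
axis z_1 = (0.7071,0.7071,0.0000); lever o_n−o_1 = (3.5355,-2.1213,-3.0000)
cross product → J_v[:, 1] = (-2.1213,2.1213,-4.0000)
J_ω[:, 1] = z_1
entry J[1][1] = 2.1213

2.121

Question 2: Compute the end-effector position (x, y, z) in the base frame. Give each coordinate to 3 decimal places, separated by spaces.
after link 1: o_1 = (2.1213, -2.1213, 0.0000)
after link 2: o_2 = (2.8284, -1.4142, -3.0000)
after link 3: o_3 = (5.6569, -4.2426, -3.0000)

5.657 -4.243 -3.000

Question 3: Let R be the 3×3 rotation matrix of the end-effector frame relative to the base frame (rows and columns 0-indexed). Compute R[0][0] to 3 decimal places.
End-effector x-axis (col 0 of R) = (-0.5000,-0.5000,-0.7071)
R[0][0] = -0.5000

-0.500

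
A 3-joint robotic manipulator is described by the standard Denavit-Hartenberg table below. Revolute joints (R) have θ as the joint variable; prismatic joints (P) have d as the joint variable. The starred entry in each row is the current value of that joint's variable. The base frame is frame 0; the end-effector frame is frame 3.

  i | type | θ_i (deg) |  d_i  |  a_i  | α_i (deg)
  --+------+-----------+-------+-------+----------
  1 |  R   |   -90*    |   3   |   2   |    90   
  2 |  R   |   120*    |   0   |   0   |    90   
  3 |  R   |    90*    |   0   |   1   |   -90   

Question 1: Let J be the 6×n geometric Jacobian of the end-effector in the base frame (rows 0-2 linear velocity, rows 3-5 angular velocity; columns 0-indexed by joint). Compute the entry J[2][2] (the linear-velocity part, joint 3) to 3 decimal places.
axis z_2 = (0.0000,-0.8660,0.5000); lever o_n−o_2 = (-1.0000,0.0000,0.0000)
cross product → J_v[:, 2] = (-0.0000,-0.5000,-0.8660)
J_ω[:, 2] = z_2
entry J[2][2] = -0.8660

-0.866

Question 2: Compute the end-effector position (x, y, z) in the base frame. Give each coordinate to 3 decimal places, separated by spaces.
after link 1: o_1 = (0.0000, -2.0000, 3.0000)
after link 2: o_2 = (0.0000, -2.0000, 3.0000)
after link 3: o_3 = (-1.0000, -2.0000, 3.0000)

-1.000 -2.000 3.000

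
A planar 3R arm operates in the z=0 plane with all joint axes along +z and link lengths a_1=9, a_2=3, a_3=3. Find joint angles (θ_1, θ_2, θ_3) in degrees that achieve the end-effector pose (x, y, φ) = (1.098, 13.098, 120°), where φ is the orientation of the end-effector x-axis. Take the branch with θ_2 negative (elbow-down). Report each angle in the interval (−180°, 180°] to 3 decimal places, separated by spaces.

wrist centre = target − a_3·(cos φ, sin φ) = (2.5980, 10.4999)
cos θ_2 = (116.9980−9²−3²)/(2·9·3) = 0.5000; θ_2 = -60.0024° (elbow-down)
β = atan2(10.4999,2.5980) = 76.1024°; ψ = atan2(-2.5981,10.4999) = -13.8984°
θ_1 = β − ψ = 90.0008°
θ_3 = φ − θ_1 − θ_2 = 90.0017° (wrapped to (-180°,180°])

90.001 -60.002 90.002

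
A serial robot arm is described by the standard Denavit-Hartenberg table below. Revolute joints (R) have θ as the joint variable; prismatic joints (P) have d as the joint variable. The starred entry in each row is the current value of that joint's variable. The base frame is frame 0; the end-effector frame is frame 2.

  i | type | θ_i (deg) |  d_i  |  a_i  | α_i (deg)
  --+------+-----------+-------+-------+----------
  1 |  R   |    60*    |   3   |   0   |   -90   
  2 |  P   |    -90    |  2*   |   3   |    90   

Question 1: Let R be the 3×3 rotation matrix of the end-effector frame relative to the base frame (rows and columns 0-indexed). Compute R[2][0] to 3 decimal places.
End-effector x-axis (col 0 of R) = (0.0000,0.0000,1.0000)
R[2][0] = 1.0000

1.000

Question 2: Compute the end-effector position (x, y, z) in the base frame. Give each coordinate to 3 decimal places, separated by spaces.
-1.732 1.000 6.000

after link 1: o_1 = (0.0000, 0.0000, 3.0000)
after link 2: o_2 = (-1.7321, 1.0000, 6.0000)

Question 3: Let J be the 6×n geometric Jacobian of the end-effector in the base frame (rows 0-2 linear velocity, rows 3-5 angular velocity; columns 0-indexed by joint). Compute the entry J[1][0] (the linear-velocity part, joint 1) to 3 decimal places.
-1.732

axis z_0 = ẑ; lever o_n−o_0 = (-1.7321,1.0000,6.0000)
cross product → J_v[:, 0] = (-1.0000,-1.7321,0.0000)
J_ω[:, 0] = z_0
entry J[1][0] = -1.7321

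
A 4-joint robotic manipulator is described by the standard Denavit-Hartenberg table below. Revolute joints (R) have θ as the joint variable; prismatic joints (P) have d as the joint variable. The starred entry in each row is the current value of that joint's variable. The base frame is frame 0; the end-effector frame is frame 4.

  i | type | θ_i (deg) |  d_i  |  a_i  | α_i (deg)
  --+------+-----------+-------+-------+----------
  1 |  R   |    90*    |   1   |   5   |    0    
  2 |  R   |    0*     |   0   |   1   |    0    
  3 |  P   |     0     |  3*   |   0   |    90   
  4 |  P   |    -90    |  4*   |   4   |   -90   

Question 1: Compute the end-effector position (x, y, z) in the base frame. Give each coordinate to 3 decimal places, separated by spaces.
after link 1: o_1 = (0.0000, 5.0000, 1.0000)
after link 2: o_2 = (0.0000, 6.0000, 1.0000)
after link 3: o_3 = (0.0000, 6.0000, 4.0000)
after link 4: o_4 = (4.0000, 6.0000, 0.0000)

4.000 6.000 0.000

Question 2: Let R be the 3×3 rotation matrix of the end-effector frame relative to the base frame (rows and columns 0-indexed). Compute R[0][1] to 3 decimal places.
End-effector y-axis (col 1 of R) = (-1.0000,0.0000,-0.0000)
R[0][1] = -1.0000

-1.000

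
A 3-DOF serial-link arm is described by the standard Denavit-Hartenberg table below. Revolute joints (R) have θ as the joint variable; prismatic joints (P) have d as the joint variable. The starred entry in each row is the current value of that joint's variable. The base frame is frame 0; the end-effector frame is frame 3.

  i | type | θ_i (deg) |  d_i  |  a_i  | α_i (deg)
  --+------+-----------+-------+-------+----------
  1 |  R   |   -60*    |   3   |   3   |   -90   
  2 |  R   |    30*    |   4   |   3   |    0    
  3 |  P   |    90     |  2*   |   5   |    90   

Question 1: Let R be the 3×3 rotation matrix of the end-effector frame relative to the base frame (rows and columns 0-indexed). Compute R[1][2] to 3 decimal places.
End-effector z-axis (col 2 of R) = (0.4330,-0.7500,-0.5000)
R[1][2] = -0.7500

-0.750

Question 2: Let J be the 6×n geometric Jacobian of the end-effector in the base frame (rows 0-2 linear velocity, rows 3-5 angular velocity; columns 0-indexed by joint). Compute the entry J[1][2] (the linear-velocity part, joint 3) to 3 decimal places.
0.500

prismatic axis z_2 = (0.8660,0.5000,0.0000)
J_v[:, 2] = z_2; J_ω[:, 2] = (0,0,0)
entry J[1][2] = 0.5000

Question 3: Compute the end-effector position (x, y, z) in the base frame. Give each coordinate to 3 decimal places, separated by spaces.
after link 1: o_1 = (1.5000, -2.5981, 3.0000)
after link 2: o_2 = (6.2631, -2.8481, 1.5000)
after link 3: o_3 = (6.7452, 0.3170, -2.8301)

6.745 0.317 -2.830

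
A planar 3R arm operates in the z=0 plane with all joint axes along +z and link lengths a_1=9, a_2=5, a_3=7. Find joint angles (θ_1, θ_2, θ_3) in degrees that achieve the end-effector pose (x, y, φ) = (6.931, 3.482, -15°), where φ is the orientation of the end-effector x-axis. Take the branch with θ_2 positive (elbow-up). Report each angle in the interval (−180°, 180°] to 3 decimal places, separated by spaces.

60.007 150.007 134.986

wrist centre = target − a_3·(cos φ, sin φ) = (0.1695, 5.2937)
cos θ_2 = (28.0523−9²−5²)/(2·9·5) = -0.8661; θ_2 = 150.0068° (elbow-up)
β = atan2(5.2937,0.1695) = 88.1659°; ψ = atan2(2.4995,4.6696) = 28.1588°
θ_1 = β − ψ = 60.0071°
θ_3 = φ − θ_1 − θ_2 = 134.9861° (wrapped to (-180°,180°])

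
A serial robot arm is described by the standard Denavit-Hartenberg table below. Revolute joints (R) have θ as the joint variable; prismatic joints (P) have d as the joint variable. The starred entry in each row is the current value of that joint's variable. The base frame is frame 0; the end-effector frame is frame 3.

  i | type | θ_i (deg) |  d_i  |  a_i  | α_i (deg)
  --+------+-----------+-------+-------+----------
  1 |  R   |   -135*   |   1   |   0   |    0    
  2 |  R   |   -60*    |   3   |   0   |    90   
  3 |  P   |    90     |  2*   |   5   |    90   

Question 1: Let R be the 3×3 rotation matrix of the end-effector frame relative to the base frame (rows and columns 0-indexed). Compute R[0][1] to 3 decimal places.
End-effector y-axis (col 1 of R) = (0.2588,0.9659,0.0000)
R[0][1] = 0.2588

0.259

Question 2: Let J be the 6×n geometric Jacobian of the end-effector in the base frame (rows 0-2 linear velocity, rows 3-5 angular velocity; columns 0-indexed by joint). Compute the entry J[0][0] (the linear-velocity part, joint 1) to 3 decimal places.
axis z_0 = ẑ; lever o_n−o_0 = (0.5176,1.9319,9.0000)
cross product → J_v[:, 0] = (-1.9319,0.5176,0.0000)
J_ω[:, 0] = z_0
entry J[0][0] = -1.9319

-1.932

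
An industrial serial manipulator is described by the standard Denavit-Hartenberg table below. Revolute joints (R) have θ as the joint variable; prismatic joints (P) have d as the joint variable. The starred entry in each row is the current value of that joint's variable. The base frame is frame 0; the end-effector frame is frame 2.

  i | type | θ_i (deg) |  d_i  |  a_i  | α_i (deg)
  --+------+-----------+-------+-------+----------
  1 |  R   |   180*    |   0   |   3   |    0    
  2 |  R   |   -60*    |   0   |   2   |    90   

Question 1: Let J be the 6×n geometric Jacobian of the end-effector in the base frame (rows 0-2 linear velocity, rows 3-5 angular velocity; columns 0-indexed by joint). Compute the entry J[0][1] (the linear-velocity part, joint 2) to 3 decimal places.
axis z_1 = (0.0000,0.0000,1.0000); lever o_n−o_1 = (-1.0000,1.7321,0.0000)
cross product → J_v[:, 1] = (-1.7321,-1.0000,0.0000)
J_ω[:, 1] = z_1
entry J[0][1] = -1.7321

-1.732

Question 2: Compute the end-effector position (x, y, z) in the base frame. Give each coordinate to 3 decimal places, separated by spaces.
after link 1: o_1 = (-3.0000, 0.0000, 0.0000)
after link 2: o_2 = (-4.0000, 1.7321, 0.0000)

-4.000 1.732 0.000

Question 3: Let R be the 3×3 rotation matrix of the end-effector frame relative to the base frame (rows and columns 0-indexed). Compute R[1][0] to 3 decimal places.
End-effector x-axis (col 0 of R) = (-0.5000,0.8660,0.0000)
R[1][0] = 0.8660

0.866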